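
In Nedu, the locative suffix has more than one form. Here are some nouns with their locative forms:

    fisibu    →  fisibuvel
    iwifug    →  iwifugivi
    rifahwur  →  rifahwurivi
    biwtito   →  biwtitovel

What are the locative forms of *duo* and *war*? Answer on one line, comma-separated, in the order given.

The suffix is conditioned by the final sound: -ivi when the stem ends in a consonant (*iwifug*, *rifahwur*); -vel when the stem ends in a vowel (*fisibu*, *biwtito*).
Since the final sound of *duo* is /o/ (a vowel), it takes -vel, giving *duovel*.
*war* — final sound /r/ (a consonant) → -ivi → *warivi*.

duovel, warivi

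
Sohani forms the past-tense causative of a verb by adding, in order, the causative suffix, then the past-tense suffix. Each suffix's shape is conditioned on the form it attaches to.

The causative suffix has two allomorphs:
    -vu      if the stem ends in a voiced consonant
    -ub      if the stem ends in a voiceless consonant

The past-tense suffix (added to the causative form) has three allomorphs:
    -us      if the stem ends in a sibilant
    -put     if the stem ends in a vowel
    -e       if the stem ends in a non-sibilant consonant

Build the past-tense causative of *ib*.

ibvuput

Since the final consonant of *ib* is /b/ (voiced), it takes -vu, giving *ibvu*.
The causative form *ibvu*: final sound = /u/, a vowel → -put → *ibvuput*.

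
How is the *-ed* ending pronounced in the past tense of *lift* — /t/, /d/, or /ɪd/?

/ɪd/

The stem *lift* ends in /t/ or /d/.
The -ed suffix is realized as /ɪd/ after /t, d/; as /t/ after other voiceless consonants; and as /d/ after other voiced sounds.
So -ed on *lift* is pronounced /ɪd/.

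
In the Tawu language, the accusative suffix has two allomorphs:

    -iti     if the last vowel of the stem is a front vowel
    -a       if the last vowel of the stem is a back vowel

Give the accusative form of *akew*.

akewiti

*akew* — last vowel /e/ (a front vowel) → -iti → *akewiti*.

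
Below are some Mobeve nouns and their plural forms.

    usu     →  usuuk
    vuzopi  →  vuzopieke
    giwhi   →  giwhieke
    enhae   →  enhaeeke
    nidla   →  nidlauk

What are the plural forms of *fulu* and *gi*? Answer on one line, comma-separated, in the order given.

The alternation tracks the last vowel of the stem — -eke when the last vowel of the stem is a front vowel (*vuzopi*, *giwhi*, *enhae*); -uk when the last vowel of the stem is a back vowel (*usu*, *nidla*).
Since the last vowel of *fulu* is /u/ (a back vowel), it takes -uk, giving *fuluuk*.
The last vowel of *gi* is /i/, which is a front vowel, so the suffix is -eke, giving *gieke*.

fuluuk, gieke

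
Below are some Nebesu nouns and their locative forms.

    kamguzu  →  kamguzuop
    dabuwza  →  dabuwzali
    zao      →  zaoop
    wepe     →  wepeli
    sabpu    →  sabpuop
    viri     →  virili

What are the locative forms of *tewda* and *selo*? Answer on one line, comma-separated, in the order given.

tewdali, seloop

The pattern is rounding harmony: -op when the last vowel of the stem is a rounded vowel (*kamguzu*, *zao*, *sabpu*); -li when the last vowel of the stem is an unrounded vowel (*dabuwza*, *wepe*, *viri*).
The last vowel of *tewda* is /a/, which is an unrounded vowel, so the suffix is -li, giving *tewdali*.
Since the last vowel of *selo* is /o/ (a rounded vowel), it takes -op, giving *seloop*.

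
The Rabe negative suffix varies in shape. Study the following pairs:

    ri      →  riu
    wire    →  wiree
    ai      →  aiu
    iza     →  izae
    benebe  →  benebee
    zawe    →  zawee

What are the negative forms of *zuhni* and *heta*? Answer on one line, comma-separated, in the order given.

zuhniu, hetae

The suffix is conditioned by the last vowel: -u when the last vowel of the stem is a high vowel (*ri*, *ai*); -e when the last vowel of the stem is a non-high vowel (*wire*, *iza*, *benebe*, *zawe*).
*zuhni* — last vowel /i/ (a high vowel) → -u → *zuhniu*.
*heta* — last vowel /a/ (a non-high vowel) → -e → *hetae*.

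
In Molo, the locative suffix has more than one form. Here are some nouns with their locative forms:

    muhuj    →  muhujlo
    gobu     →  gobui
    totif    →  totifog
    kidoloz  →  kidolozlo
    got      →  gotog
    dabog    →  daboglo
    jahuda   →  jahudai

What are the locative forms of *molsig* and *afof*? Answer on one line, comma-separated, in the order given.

molsiglo, afofog

The suffix is conditioned by the final sound: -og when the stem ends in a voiceless consonant (*totif*, *got*); -lo when the stem ends in a voiced consonant (*muhuj*, *kidoloz*, *dabog*); -i when the stem ends in a vowel (*gobu*, *jahuda*).
The final sound of *molsig* is /g/, which is a voiced consonant, so the suffix is -lo, giving *molsiglo*.
*afof*: final sound = /f/, a voiceless consonant → -og → *afofog*.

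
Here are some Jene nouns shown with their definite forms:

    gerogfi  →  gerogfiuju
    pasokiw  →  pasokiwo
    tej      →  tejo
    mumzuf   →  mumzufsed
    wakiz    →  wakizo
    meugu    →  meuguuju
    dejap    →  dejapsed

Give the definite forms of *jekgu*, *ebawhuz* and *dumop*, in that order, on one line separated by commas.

jekguuju, ebawhuzo, dumopsed

The suffix is conditioned by the final sound: -sed when the stem ends in a voiceless consonant (*mumzuf*, *dejap*); -o when the stem ends in a voiced consonant (*pasokiw*, *tej*, *wakiz*); -uju when the stem ends in a vowel (*gerogfi*, *meugu*).
Since the final sound of *jekgu* is /u/ (a vowel), it takes -uju, giving *jekguuju*.
*ebawhuz* — final sound /z/ (a voiced consonant) → -o → *ebawhuzo*.
Since the final sound of *dumop* is /p/ (a voiceless consonant), it takes -sed, giving *dumopsed*.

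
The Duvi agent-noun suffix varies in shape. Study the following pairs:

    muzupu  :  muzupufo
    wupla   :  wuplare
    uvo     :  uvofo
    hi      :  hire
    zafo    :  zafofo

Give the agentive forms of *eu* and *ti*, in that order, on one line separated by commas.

eufo, tire

The alternation tracks the last vowel of the stem — -fo when the last vowel of the stem is a rounded vowel (*muzupu*, *uvo*, *zafo*); -re when the last vowel of the stem is an unrounded vowel (*wupla*, *hi*).
Since the last vowel of *eu* is /u/ (a rounded vowel), it takes -fo, giving *eufo*.
*ti* — last vowel /i/ (an unrounded vowel) → -re → *tire*.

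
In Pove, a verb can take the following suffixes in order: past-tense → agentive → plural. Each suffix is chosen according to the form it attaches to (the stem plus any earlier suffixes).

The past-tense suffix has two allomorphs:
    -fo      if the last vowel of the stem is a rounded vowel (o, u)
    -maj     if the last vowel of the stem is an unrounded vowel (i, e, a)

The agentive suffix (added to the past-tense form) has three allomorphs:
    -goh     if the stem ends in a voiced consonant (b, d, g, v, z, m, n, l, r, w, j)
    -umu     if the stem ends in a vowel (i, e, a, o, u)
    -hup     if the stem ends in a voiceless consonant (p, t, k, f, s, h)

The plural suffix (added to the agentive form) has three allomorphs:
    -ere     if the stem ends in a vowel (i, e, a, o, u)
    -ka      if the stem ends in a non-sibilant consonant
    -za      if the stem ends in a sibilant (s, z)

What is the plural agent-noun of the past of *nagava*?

nagavamajgohka

The last vowel of *nagava* is /a/, which is an unrounded vowel, so the past-tense suffix is -maj, giving *nagavamaj*.
The past-tense form *nagavamaj*: final sound = /j/, a voiced consonant → -goh → *nagavamajgoh*.
Since the final sound of the agentive form *nagavamajgoh* is /h/ (a non-sibilant consonant), it takes -ka, giving *nagavamajgohka*.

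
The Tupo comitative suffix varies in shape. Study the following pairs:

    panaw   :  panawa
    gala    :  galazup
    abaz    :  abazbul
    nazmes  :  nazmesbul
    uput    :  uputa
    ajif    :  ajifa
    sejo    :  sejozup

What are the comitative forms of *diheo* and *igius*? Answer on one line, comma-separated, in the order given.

diheozup, igiusbul

Looking at the final sound of each stem: -bul when the stem ends in a sibilant (*abaz*, *nazmes*); -a when the stem ends in a non-sibilant consonant (*panaw*, *uput*, *ajif*); -zup when the stem ends in a vowel (*gala*, *sejo*).
*diheo*: final sound = /o/, a vowel → -zup → *diheozup*.
*igius*: final sound = /s/, a sibilant → -bul → *igiusbul*.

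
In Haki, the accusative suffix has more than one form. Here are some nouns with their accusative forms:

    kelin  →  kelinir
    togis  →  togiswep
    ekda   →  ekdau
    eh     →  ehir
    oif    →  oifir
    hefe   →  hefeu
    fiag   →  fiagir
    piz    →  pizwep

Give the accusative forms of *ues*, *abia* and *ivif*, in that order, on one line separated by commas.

ueswep, abiau, ivifir

The pattern is sibilance of the final sound: -wep when the stem ends in a sibilant (*togis*, *piz*); -ir when the stem ends in a non-sibilant consonant (*kelin*, *eh*, *oif*, *fiag*); -u when the stem ends in a vowel (*ekda*, *hefe*).
*ues* — final sound /s/ (a sibilant) → -wep → *ueswep*.
*abia*: final sound = /a/, a vowel → -u → *abiau*.
*ivif*: final sound = /f/, a non-sibilant consonant → -ir → *ivifir*.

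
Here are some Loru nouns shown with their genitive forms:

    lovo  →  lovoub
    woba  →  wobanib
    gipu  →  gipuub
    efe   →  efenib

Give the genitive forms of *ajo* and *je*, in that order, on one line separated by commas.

ajoub, jenib

The pattern is rounding harmony: -ub when the last vowel of the stem is a rounded vowel (*lovo*, *gipu*); -nib when the last vowel of the stem is an unrounded vowel (*woba*, *efe*).
*ajo* — last vowel /o/ (a rounded vowel) → -ub → *ajoub*.
The last vowel of *je* is /e/, which is an unrounded vowel, so the suffix is -nib, giving *jenib*.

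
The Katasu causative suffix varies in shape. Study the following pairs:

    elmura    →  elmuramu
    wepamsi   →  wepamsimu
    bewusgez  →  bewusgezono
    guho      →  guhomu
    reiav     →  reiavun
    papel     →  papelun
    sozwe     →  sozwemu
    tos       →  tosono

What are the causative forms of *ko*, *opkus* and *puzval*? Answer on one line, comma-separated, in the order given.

Looking at the final sound of each stem: -ono when the stem ends in a sibilant (*bewusgez*, *tos*); -un when the stem ends in a non-sibilant consonant (*reiav*, *papel*); -mu when the stem ends in a vowel (*elmura*, *wepamsi*, *guho*, *sozwe*).
*ko*: final sound = /o/, a vowel → -mu → *komu*.
The final sound of *opkus* is /s/, which is a sibilant, so the suffix is -ono, giving *opkusono*.
Since the final sound of *puzval* is /l/ (a non-sibilant consonant), it takes -un, giving *puzvalun*.

komu, opkusono, puzvalun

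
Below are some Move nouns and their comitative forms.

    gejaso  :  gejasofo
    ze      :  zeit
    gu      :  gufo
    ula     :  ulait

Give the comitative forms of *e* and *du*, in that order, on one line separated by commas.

The suffix is conditioned by the last vowel: -fo when the last vowel of the stem is a rounded vowel (*gejaso*, *gu*); -it when the last vowel of the stem is an unrounded vowel (*ze*, *ula*).
*e*: last vowel = /e/, an unrounded vowel → -it → *eit*.
*du*: last vowel = /u/, a rounded vowel → -fo → *dufo*.

eit, dufo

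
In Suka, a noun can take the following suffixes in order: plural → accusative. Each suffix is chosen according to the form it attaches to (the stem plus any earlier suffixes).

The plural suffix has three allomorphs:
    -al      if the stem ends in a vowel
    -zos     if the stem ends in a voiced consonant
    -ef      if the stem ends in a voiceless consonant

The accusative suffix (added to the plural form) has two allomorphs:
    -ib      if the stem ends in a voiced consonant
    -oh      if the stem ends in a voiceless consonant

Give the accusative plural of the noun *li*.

lialib

Since the final sound of *li* is /i/ (a vowel), it takes -al, giving *lial*.
The plural form *lial*: final consonant = /l/, voiced → -ib → *lialib*.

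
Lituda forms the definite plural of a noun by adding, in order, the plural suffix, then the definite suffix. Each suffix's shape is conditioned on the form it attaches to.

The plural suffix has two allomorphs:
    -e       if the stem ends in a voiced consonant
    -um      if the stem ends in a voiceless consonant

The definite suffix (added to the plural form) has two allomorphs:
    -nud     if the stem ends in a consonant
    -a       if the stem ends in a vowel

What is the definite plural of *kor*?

korea

Since the final consonant of *kor* is /r/ (voiced), it takes -e, giving *kore*.
The final sound of the plural form *kore* is /e/, which is a vowel, so the definite suffix is -a, giving *korea*.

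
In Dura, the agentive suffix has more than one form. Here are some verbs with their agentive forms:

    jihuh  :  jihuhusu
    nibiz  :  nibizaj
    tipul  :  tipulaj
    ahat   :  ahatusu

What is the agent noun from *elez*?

elezaj

The suffix is conditioned by the final consonant: -usu when the stem ends in a voiceless consonant (*jihuh*, *ahat*); -aj when the stem ends in a voiced consonant (*nibiz*, *tipul*).
Since the final consonant of *elez* is /z/ (voiced), it takes -aj, giving *elezaj*.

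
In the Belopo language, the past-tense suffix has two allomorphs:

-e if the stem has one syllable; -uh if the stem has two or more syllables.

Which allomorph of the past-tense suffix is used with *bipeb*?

*bipeb* has 2 syllables, so the suffix is -uh.

-uh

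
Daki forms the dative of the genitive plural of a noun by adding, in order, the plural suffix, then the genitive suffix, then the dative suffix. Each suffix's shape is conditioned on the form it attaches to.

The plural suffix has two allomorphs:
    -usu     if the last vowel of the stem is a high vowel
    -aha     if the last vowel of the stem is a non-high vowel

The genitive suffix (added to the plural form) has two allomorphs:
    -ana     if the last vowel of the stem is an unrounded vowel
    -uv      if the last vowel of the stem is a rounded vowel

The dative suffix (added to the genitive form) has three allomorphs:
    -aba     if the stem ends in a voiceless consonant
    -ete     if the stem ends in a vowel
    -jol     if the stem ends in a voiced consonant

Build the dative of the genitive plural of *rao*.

raoahaanaete

*rao* — last vowel /o/ (a non-high vowel) → -aha → *raoaha*.
The last vowel of the plural form *raoaha* is /a/, which is an unrounded vowel, so the genitive suffix is -ana, giving *raoahaana*.
The genitive form *raoahaana* — final sound /a/ (a vowel) → -ete → *raoahaanaete*.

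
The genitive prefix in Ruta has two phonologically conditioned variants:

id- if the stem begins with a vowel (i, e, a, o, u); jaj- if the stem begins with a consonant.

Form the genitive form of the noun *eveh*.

ideveh

*eveh*: first sound = /e/, a vowel → id- → *ideveh*.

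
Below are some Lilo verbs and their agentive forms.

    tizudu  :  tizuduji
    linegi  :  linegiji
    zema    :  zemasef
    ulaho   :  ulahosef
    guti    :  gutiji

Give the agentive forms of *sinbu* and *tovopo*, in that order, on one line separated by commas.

The pattern is height harmony: -ji when the last vowel of the stem is a high vowel (*tizudu*, *linegi*, *guti*); -sef when the last vowel of the stem is a non-high vowel (*zema*, *ulaho*).
Since the last vowel of *sinbu* is /u/ (a high vowel), it takes -ji, giving *sinbuji*.
*tovopo*: last vowel = /o/, a non-high vowel → -sef → *tovoposef*.

sinbuji, tovoposef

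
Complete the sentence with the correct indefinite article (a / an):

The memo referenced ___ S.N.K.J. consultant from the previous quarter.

The indefinite article is chosen by the initial *sound* of the following word, not its spelling.
The initialism *S.N.K.J.* is read letter by letter; the first letter, S, is pronounced /ɛs/, which begins with a vowel sound.
So the article is *an*: The memo referenced an S.N.K.J. consultant from the previous quarter.

an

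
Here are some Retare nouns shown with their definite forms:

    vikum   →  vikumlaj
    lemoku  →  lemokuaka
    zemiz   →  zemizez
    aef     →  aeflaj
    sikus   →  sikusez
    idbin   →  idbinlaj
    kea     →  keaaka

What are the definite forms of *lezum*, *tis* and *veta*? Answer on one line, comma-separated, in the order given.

The pattern is sibilance of the final sound: -ez when the stem ends in a sibilant (*zemiz*, *sikus*); -laj when the stem ends in a non-sibilant consonant (*vikum*, *aef*, *idbin*); -aka when the stem ends in a vowel (*lemoku*, *kea*).
*lezum* — final sound /m/ (a non-sibilant consonant) → -laj → *lezumlaj*.
*tis*: final sound = /s/, a sibilant → -ez → *tisez*.
*veta*: final sound = /a/, a vowel → -aka → *vetaaka*.

lezumlaj, tisez, vetaaka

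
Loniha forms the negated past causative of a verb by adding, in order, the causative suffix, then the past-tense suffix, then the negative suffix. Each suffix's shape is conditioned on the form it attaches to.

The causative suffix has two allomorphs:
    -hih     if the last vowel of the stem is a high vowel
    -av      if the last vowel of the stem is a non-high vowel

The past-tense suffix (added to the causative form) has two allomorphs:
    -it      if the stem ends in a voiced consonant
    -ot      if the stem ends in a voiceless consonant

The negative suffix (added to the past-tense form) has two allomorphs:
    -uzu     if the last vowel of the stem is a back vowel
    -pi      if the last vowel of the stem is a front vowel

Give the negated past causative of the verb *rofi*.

*rofi* — last vowel /i/ (a high vowel) → -hih → *rofihih*.
The causative form *rofihih*: final consonant = /h/, voiceless → -ot → *rofihihot*.
The past-tense form *rofihihot* — last vowel /o/ (a back vowel) → -uzu → *rofihihotuzu*.

rofihihotuzu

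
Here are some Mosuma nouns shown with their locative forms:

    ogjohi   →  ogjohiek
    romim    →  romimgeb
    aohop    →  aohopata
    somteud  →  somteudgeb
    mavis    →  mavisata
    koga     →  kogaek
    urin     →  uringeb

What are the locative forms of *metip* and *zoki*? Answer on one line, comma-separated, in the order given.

The suffix is conditioned by the final sound: -ata when the stem ends in a voiceless consonant (*aohop*, *mavis*); -geb when the stem ends in a voiced consonant (*romim*, *somteud*, *urin*); -ek when the stem ends in a vowel (*ogjohi*, *koga*).
*metip* — final sound /p/ (a voiceless consonant) → -ata → *metipata*.
The final sound of *zoki* is /i/, which is a vowel, so the suffix is -ek, giving *zokiek*.

metipata, zokiek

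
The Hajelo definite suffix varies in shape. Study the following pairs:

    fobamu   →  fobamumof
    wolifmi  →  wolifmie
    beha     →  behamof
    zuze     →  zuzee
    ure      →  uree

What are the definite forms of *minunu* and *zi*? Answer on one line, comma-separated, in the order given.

minunumof, zie

The alternation tracks the last vowel of the stem — -e when the last vowel of the stem is a front vowel (*wolifmi*, *zuze*, *ure*); -mof when the last vowel of the stem is a back vowel (*fobamu*, *beha*).
The last vowel of *minunu* is /u/, which is a back vowel, so the suffix is -mof, giving *minunumof*.
*zi* — last vowel /i/ (a front vowel) → -e → *zie*.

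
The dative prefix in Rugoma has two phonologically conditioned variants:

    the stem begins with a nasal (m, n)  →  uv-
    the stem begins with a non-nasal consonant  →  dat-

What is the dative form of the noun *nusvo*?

uvnusvo

The first consonant of *nusvo* is /n/, which is a nasal, so the prefix is uv-, giving *uvnusvo*.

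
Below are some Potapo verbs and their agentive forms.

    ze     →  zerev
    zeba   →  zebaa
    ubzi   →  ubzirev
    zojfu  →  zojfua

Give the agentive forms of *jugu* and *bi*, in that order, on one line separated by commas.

Looking at the last vowel of each stem: -rev when the last vowel of the stem is a front vowel (*ze*, *ubzi*); -a when the last vowel of the stem is a back vowel (*zeba*, *zojfu*).
*jugu* — last vowel /u/ (a back vowel) → -a → *jugua*.
*bi*: last vowel = /i/, a front vowel → -rev → *birev*.

jugua, birev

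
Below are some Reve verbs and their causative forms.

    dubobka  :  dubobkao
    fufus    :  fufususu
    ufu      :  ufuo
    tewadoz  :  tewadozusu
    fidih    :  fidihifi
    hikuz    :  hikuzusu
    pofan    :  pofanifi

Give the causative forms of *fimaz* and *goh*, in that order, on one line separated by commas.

The pattern is sibilance of the final sound: -usu when the stem ends in a sibilant (*fufus*, *tewadoz*, *hikuz*); -ifi when the stem ends in a non-sibilant consonant (*fidih*, *pofan*); -o when the stem ends in a vowel (*dubobka*, *ufu*).
*fimaz*: final sound = /z/, a sibilant → -usu → *fimazusu*.
Since the final sound of *goh* is /h/ (a non-sibilant consonant), it takes -ifi, giving *gohifi*.

fimazusu, gohifi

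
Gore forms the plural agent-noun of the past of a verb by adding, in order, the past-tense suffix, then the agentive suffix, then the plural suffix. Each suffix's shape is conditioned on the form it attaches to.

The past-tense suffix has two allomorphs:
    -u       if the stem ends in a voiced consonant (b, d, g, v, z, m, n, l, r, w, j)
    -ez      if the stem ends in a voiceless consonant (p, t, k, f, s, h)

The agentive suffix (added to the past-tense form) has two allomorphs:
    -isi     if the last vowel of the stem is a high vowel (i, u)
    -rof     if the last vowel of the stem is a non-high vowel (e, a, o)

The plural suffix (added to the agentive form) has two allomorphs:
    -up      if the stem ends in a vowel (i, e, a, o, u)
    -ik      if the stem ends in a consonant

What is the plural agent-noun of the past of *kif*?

kifezrofik

*kif* — final consonant /f/ (voiceless) → -ez → *kifez*.
The last vowel of the past-tense form *kifez* is /e/, which is a non-high vowel, so the agentive suffix is -rof, giving *kifezrof*.
The final sound of the agentive form *kifezrof* is /f/, which is a consonant, so the plural suffix is -ik, giving *kifezrofik*.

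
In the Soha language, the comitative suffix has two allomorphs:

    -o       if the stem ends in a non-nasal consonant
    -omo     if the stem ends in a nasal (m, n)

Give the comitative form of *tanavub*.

tanavubo

The final consonant of *tanavub* is /b/, which is non-nasal, so the suffix is -o, giving *tanavubo*.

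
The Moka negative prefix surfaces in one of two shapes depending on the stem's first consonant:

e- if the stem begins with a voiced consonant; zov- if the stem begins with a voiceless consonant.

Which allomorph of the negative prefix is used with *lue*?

*lue* — first consonant /l/ (voiced) → e-.

e-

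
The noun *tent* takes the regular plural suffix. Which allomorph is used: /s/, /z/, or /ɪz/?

/s/

The stem *tent* ends in a voiceless non-sibilant consonant.
The plural suffix surfaces as /ɪz/ after sibilants, /s/ after other voiceless consonants, and /z/ after other voiced sounds.
So the plural -s on *tent* is pronounced /s/.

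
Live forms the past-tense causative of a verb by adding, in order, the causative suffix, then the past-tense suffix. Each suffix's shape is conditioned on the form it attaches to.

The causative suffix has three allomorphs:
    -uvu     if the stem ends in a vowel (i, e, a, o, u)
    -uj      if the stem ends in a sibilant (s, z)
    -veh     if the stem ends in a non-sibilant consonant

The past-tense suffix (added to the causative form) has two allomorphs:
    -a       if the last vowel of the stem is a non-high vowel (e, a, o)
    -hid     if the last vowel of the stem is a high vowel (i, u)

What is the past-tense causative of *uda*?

udauvuhid

The final sound of *uda* is /a/, which is a vowel, so the causative suffix is -uvu, giving *udauvu*.
The causative form *udauvu* — last vowel /u/ (a high vowel) → -hid → *udauvuhid*.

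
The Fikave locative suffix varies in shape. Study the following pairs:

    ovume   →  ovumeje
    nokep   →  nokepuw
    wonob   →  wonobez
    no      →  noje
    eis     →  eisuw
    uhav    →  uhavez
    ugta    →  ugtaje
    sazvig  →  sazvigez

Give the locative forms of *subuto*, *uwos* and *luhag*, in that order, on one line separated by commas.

The alternation tracks the final sound of the stem — -uw when the stem ends in a voiceless consonant (*nokep*, *eis*); -ez when the stem ends in a voiced consonant (*wonob*, *uhav*, *sazvig*); -je when the stem ends in a vowel (*ovume*, *no*, *ugta*).
*subuto*: final sound = /o/, a vowel → -je → *subutoje*.
*uwos*: final sound = /s/, a voiceless consonant → -uw → *uwosuw*.
*luhag* — final sound /g/ (a voiced consonant) → -ez → *luhagez*.

subutoje, uwosuw, luhagez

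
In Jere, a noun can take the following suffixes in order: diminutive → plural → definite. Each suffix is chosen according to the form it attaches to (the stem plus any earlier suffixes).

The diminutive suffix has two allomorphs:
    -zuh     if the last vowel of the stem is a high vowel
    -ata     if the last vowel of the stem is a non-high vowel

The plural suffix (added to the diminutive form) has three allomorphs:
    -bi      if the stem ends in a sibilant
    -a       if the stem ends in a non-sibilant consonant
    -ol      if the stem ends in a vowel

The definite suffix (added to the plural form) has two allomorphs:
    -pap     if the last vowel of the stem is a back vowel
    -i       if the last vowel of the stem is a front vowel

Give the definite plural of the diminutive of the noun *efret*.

The last vowel of *efret* is /e/, which is a non-high vowel, so the diminutive suffix is -ata, giving *efretata*.
The final sound of the diminutive form *efretata* is /a/, which is a vowel, so the plural suffix is -ol, giving *efretataol*.
Since the last vowel of the plural form *efretataol* is /o/ (a back vowel), it takes -pap, giving *efretataolpap*.

efretataolpap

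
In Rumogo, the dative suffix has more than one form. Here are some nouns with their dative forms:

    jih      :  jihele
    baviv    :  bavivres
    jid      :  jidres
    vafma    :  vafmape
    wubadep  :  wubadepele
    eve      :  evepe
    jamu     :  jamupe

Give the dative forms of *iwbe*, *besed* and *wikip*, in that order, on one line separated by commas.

Looking at the final sound of each stem: -ele when the stem ends in a voiceless consonant (*jih*, *wubadep*); -res when the stem ends in a voiced consonant (*baviv*, *jid*); -pe when the stem ends in a vowel (*vafma*, *eve*, *jamu*).
*iwbe*: final sound = /e/, a vowel → -pe → *iwbepe*.
The final sound of *besed* is /d/, which is a voiced consonant, so the suffix is -res, giving *besedres*.
*wikip* — final sound /p/ (a voiceless consonant) → -ele → *wikipele*.

iwbepe, besedres, wikipele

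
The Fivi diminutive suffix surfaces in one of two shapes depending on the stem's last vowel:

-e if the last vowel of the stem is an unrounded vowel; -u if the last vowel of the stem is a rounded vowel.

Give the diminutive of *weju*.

wejuu

*weju*: last vowel = /u/, a rounded vowel → -u → *wejuu*.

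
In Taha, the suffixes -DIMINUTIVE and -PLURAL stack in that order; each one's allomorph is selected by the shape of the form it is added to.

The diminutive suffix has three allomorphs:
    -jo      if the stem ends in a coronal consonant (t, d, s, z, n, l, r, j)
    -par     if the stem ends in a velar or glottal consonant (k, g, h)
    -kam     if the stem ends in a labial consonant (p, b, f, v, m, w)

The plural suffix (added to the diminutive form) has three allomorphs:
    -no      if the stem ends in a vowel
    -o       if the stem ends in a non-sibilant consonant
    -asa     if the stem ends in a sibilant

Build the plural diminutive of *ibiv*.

ibivkamo

The final consonant of *ibiv* is /v/, which is labial, so the diminutive suffix is -kam, giving *ibivkam*.
The diminutive form *ibivkam*: final sound = /m/, a non-sibilant consonant → -o → *ibivkamo*.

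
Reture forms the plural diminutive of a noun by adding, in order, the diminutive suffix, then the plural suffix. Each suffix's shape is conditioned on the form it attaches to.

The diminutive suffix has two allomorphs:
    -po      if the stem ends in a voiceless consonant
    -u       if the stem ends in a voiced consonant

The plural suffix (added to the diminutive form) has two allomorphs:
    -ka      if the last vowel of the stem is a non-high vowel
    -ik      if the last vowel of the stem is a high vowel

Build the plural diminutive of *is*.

ispoka

*is* — final consonant /s/ (voiceless) → -po → *ispo*.
Since the last vowel of the diminutive form *ispo* is /o/ (a non-high vowel), it takes -ka, giving *ispoka*.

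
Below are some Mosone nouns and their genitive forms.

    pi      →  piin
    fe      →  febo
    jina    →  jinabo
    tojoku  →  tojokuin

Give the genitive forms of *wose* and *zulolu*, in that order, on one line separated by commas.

The alternation tracks the last vowel of the stem — -in when the last vowel of the stem is a high vowel (*pi*, *tojoku*); -bo when the last vowel of the stem is a non-high vowel (*fe*, *jina*).
Since the last vowel of *wose* is /e/ (a non-high vowel), it takes -bo, giving *wosebo*.
Since the last vowel of *zulolu* is /u/ (a high vowel), it takes -in, giving *zuloluin*.

wosebo, zuloluin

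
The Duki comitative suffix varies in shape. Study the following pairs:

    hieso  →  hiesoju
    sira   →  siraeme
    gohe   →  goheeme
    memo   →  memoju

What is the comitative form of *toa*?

toaeme

Looking at the last vowel of each stem: -ju when the last vowel of the stem is a rounded vowel (*hieso*, *memo*); -eme when the last vowel of the stem is an unrounded vowel (*sira*, *gohe*).
Since the last vowel of *toa* is /a/ (an unrounded vowel), it takes -eme, giving *toaeme*.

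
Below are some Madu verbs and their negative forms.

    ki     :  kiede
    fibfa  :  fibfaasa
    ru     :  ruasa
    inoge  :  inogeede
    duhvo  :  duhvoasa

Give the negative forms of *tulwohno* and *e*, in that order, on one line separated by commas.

The suffix is conditioned by the last vowel: -ede when the last vowel of the stem is a front vowel (*ki*, *inoge*); -asa when the last vowel of the stem is a back vowel (*fibfa*, *ru*, *duhvo*).
*tulwohno*: last vowel = /o/, a back vowel → -asa → *tulwohnoasa*.
The last vowel of *e* is /e/, which is a front vowel, so the suffix is -ede, giving *eede*.

tulwohnoasa, eede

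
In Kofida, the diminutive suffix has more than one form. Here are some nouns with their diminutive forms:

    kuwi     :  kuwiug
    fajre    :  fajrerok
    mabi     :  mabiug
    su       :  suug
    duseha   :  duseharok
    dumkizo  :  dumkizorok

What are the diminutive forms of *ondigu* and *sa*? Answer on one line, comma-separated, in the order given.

ondiguug, sarok

The suffix is conditioned by the last vowel: -ug when the last vowel of the stem is a high vowel (*kuwi*, *mabi*, *su*); -rok when the last vowel of the stem is a non-high vowel (*fajre*, *duseha*, *dumkizo*).
*ondigu* — last vowel /u/ (a high vowel) → -ug → *ondiguug*.
The last vowel of *sa* is /a/, which is a non-high vowel, so the suffix is -rok, giving *sarok*.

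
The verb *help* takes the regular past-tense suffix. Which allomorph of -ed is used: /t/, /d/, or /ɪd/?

The stem *help* ends in a voiceless consonant other than /t/.
The -ed suffix is realized as /ɪd/ after /t, d/; as /t/ after other voiceless consonants; and as /d/ after other voiced sounds.
So -ed on *help* is pronounced /t/.

/t/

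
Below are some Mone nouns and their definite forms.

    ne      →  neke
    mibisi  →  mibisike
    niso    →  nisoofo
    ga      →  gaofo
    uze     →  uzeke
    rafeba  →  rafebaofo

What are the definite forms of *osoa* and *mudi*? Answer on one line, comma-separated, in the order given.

Looking at the last vowel of each stem: -ke when the last vowel of the stem is a front vowel (*ne*, *mibisi*, *uze*); -ofo when the last vowel of the stem is a back vowel (*niso*, *ga*, *rafeba*).
*osoa* — last vowel /a/ (a back vowel) → -ofo → *osoaofo*.
Since the last vowel of *mudi* is /i/ (a front vowel), it takes -ke, giving *mudike*.

osoaofo, mudike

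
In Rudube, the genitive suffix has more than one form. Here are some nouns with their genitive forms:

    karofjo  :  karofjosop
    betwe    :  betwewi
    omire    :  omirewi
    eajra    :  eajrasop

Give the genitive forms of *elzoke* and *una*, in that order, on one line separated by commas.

Looking at the last vowel of each stem: -wi when the last vowel of the stem is a front vowel (*betwe*, *omire*); -sop when the last vowel of the stem is a back vowel (*karofjo*, *eajra*).
*elzoke* — last vowel /e/ (a front vowel) → -wi → *elzokewi*.
*una* — last vowel /a/ (a back vowel) → -sop → *unasop*.

elzokewi, unasop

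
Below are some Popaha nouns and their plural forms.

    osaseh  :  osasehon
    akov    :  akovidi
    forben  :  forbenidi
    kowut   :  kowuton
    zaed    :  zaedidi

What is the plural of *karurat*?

The alternation tracks the final consonant of the stem — -on when the stem ends in a voiceless consonant (*osaseh*, *kowut*); -idi when the stem ends in a voiced consonant (*akov*, *forben*, *zaed*).
The final consonant of *karurat* is /t/, which is voiceless, so the suffix is -on, giving *karuraton*.

karuraton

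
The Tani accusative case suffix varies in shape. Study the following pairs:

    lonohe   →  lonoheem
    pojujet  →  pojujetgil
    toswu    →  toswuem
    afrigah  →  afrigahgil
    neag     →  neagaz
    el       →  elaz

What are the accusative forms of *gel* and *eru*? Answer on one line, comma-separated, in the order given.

The alternation tracks the final sound of the stem — -gil when the stem ends in a voiceless consonant (*pojujet*, *afrigah*); -az when the stem ends in a voiced consonant (*neag*, *el*); -em when the stem ends in a vowel (*lonohe*, *toswu*).
Since the final sound of *gel* is /l/ (a voiced consonant), it takes -az, giving *gelaz*.
*eru*: final sound = /u/, a vowel → -em → *eruem*.

gelaz, eruem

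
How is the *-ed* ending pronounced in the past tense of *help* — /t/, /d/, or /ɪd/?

/t/

The stem *help* ends in a voiceless consonant other than /t/.
The -ed suffix is realized as /ɪd/ after /t, d/; as /t/ after other voiceless consonants; and as /d/ after other voiced sounds.
So -ed on *help* is pronounced /t/.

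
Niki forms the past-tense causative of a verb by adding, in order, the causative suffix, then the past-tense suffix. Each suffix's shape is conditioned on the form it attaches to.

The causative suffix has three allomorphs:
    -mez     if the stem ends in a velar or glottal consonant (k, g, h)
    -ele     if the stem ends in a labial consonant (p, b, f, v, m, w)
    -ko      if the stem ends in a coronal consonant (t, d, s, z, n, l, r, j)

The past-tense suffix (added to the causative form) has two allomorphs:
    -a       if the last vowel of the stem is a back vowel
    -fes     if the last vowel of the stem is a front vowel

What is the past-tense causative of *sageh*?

sagehmezfes

*sageh*: final consonant = /h/, velar/glottal → -mez → *sagehmez*.
The causative form *sagehmez* — last vowel /e/ (a front vowel) → -fes → *sagehmezfes*.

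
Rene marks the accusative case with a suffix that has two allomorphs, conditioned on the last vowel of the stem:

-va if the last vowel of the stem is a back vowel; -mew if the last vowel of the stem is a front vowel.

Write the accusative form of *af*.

afva

*af* — last vowel /a/ (a back vowel) → -va → *afva*.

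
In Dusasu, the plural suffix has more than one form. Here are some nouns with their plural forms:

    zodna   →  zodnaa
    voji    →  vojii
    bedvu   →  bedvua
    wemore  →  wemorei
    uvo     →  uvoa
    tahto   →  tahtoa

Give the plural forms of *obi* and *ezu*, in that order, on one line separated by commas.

The suffix is conditioned by the last vowel: -i when the last vowel of the stem is a front vowel (*voji*, *wemore*); -a when the last vowel of the stem is a back vowel (*zodna*, *bedvu*, *uvo*, *tahto*).
*obi* — last vowel /i/ (a front vowel) → -i → *obii*.
The last vowel of *ezu* is /u/, which is a back vowel, so the suffix is -a, giving *ezua*.

obii, ezua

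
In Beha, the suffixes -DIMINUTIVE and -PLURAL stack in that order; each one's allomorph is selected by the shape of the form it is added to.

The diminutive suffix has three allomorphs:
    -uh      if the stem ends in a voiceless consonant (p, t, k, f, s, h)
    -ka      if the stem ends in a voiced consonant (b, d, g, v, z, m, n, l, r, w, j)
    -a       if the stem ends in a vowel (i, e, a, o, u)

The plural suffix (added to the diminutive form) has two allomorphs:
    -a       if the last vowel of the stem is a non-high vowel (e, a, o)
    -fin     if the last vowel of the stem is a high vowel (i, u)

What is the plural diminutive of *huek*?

*huek*: final sound = /k/, a voiceless consonant → -uh → *huekuh*.
The diminutive form *huekuh*: last vowel = /u/, a high vowel → -fin → *huekuhfin*.

huekuhfin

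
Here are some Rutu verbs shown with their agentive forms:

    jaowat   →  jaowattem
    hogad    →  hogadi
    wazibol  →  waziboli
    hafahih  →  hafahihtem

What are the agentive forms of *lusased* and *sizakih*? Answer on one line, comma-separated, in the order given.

lusasedi, sizakihtem

The alternation tracks the final consonant of the stem — -tem when the stem ends in a voiceless consonant (*jaowat*, *hafahih*); -i when the stem ends in a voiced consonant (*hogad*, *wazibol*).
The final consonant of *lusased* is /d/, which is voiced, so the suffix is -i, giving *lusasedi*.
The final consonant of *sizakih* is /h/, which is voiceless, so the suffix is -tem, giving *sizakihtem*.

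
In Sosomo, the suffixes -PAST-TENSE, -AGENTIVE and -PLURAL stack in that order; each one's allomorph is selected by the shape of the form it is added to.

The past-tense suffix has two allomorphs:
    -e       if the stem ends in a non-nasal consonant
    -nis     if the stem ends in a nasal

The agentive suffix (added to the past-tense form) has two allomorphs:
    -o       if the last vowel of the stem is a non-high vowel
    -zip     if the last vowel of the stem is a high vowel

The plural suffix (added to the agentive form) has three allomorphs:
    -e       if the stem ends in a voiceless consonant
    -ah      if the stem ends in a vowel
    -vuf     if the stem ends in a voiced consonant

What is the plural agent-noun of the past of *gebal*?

gebaleoah

The final consonant of *gebal* is /l/, which is non-nasal, so the past-tense suffix is -e, giving *gebale*.
Since the last vowel of the past-tense form *gebale* is /e/ (a non-high vowel), it takes -o, giving *gebaleo*.
Since the final sound of the agentive form *gebaleo* is /o/ (a vowel), it takes -ah, giving *gebaleoah*.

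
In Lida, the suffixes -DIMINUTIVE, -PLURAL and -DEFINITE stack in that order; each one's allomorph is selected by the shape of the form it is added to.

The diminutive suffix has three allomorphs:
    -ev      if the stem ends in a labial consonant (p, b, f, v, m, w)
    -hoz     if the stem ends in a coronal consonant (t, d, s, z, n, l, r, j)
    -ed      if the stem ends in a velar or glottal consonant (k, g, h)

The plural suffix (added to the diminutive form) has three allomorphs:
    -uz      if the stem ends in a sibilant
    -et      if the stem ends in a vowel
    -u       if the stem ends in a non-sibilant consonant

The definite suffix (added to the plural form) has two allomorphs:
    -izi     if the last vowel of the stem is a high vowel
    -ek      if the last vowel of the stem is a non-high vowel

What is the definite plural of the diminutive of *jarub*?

jarubevuizi

The final consonant of *jarub* is /b/, which is labial, so the diminutive suffix is -ev, giving *jarubev*.
Since the final sound of the diminutive form *jarubev* is /v/ (a non-sibilant consonant), it takes -u, giving *jarubevu*.
Since the last vowel of the plural form *jarubevu* is /u/ (a high vowel), it takes -izi, giving *jarubevuizi*.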